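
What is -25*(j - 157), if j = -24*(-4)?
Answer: 1525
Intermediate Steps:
j = 96
-25*(j - 157) = -25*(96 - 157) = -25*(-61) = 1525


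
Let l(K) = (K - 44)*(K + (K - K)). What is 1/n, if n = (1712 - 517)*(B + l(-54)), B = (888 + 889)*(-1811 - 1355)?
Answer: -1/6716724550 ≈ -1.4888e-10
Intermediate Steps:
l(K) = K*(-44 + K) (l(K) = (-44 + K)*(K + 0) = (-44 + K)*K = K*(-44 + K))
B = -5625982 (B = 1777*(-3166) = -5625982)
n = -6716724550 (n = (1712 - 517)*(-5625982 - 54*(-44 - 54)) = 1195*(-5625982 - 54*(-98)) = 1195*(-5625982 + 5292) = 1195*(-5620690) = -6716724550)
1/n = 1/(-6716724550) = -1/6716724550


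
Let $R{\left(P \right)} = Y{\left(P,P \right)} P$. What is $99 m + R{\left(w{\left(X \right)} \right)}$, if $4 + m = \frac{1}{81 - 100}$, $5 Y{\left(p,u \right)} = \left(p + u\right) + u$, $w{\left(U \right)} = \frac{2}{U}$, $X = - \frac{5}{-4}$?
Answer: $- \frac{949227}{2375} \approx -399.67$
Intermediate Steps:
$X = \frac{5}{4}$ ($X = \left(-5\right) \left(- \frac{1}{4}\right) = \frac{5}{4} \approx 1.25$)
$Y{\left(p,u \right)} = \frac{p}{5} + \frac{2 u}{5}$ ($Y{\left(p,u \right)} = \frac{\left(p + u\right) + u}{5} = \frac{p + 2 u}{5} = \frac{p}{5} + \frac{2 u}{5}$)
$R{\left(P \right)} = \frac{3 P^{2}}{5}$ ($R{\left(P \right)} = \left(\frac{P}{5} + \frac{2 P}{5}\right) P = \frac{3 P}{5} P = \frac{3 P^{2}}{5}$)
$m = - \frac{77}{19}$ ($m = -4 + \frac{1}{81 - 100} = -4 + \frac{1}{-19} = -4 - \frac{1}{19} = - \frac{77}{19} \approx -4.0526$)
$99 m + R{\left(w{\left(X \right)} \right)} = 99 \left(- \frac{77}{19}\right) + \frac{3 \left(\frac{2}{\frac{5}{4}}\right)^{2}}{5} = - \frac{7623}{19} + \frac{3 \left(2 \cdot \frac{4}{5}\right)^{2}}{5} = - \frac{7623}{19} + \frac{3 \left(\frac{8}{5}\right)^{2}}{5} = - \frac{7623}{19} + \frac{3}{5} \cdot \frac{64}{25} = - \frac{7623}{19} + \frac{192}{125} = - \frac{949227}{2375}$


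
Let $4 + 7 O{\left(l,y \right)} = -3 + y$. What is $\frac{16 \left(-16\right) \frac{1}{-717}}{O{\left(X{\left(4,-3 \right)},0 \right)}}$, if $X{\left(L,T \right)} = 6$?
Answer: $- \frac{256}{717} \approx -0.35704$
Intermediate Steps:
$O{\left(l,y \right)} = -1 + \frac{y}{7}$ ($O{\left(l,y \right)} = - \frac{4}{7} + \frac{-3 + y}{7} = - \frac{4}{7} + \left(- \frac{3}{7} + \frac{y}{7}\right) = -1 + \frac{y}{7}$)
$\frac{16 \left(-16\right) \frac{1}{-717}}{O{\left(X{\left(4,-3 \right)},0 \right)}} = \frac{16 \left(-16\right) \frac{1}{-717}}{-1 + \frac{1}{7} \cdot 0} = \frac{\left(-256\right) \left(- \frac{1}{717}\right)}{-1 + 0} = \frac{256}{717 \left(-1\right)} = \frac{256}{717} \left(-1\right) = - \frac{256}{717}$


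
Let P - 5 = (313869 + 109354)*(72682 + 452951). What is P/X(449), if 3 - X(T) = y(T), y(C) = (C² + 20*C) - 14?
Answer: -55614993791/52641 ≈ -1.0565e+6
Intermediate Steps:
y(C) = -14 + C² + 20*C
X(T) = 17 - T² - 20*T (X(T) = 3 - (-14 + T² + 20*T) = 3 + (14 - T² - 20*T) = 17 - T² - 20*T)
P = 222459975164 (P = 5 + (313869 + 109354)*(72682 + 452951) = 5 + 423223*525633 = 5 + 222459975159 = 222459975164)
P/X(449) = 222459975164/(17 - 1*449² - 20*449) = 222459975164/(17 - 1*201601 - 8980) = 222459975164/(17 - 201601 - 8980) = 222459975164/(-210564) = 222459975164*(-1/210564) = -55614993791/52641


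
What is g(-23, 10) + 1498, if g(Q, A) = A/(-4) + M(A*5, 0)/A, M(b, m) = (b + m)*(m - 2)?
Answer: 2971/2 ≈ 1485.5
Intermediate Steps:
M(b, m) = (-2 + m)*(b + m) (M(b, m) = (b + m)*(-2 + m) = (-2 + m)*(b + m))
g(Q, A) = -10 - A/4 (g(Q, A) = A/(-4) + (0² - 2*A*5 - 2*0 + (A*5)*0)/A = A*(-¼) + (0 - 10*A + 0 + (5*A)*0)/A = -A/4 + (0 - 10*A + 0 + 0)/A = -A/4 + (-10*A)/A = -A/4 - 10 = -10 - A/4)
g(-23, 10) + 1498 = (-10 - ¼*10) + 1498 = (-10 - 5/2) + 1498 = -25/2 + 1498 = 2971/2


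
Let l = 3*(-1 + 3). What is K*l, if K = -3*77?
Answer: -1386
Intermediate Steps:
K = -231
l = 6 (l = 3*2 = 6)
K*l = -231*6 = -1386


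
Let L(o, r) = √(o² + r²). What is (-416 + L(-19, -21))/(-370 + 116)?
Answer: 208/127 - √802/254 ≈ 1.5263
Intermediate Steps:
(-416 + L(-19, -21))/(-370 + 116) = (-416 + √((-19)² + (-21)²))/(-370 + 116) = (-416 + √(361 + 441))/(-254) = (-416 + √802)*(-1/254) = 208/127 - √802/254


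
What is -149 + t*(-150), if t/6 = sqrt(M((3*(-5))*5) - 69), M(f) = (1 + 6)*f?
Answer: -149 - 2700*I*sqrt(66) ≈ -149.0 - 21935.0*I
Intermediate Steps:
M(f) = 7*f
t = 18*I*sqrt(66) (t = 6*sqrt(7*((3*(-5))*5) - 69) = 6*sqrt(7*(-15*5) - 69) = 6*sqrt(7*(-75) - 69) = 6*sqrt(-525 - 69) = 6*sqrt(-594) = 6*(3*I*sqrt(66)) = 18*I*sqrt(66) ≈ 146.23*I)
-149 + t*(-150) = -149 + (18*I*sqrt(66))*(-150) = -149 - 2700*I*sqrt(66)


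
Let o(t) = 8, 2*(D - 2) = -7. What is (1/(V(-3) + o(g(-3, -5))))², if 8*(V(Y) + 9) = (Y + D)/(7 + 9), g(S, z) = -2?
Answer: 65536/70225 ≈ 0.93323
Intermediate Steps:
D = -3/2 (D = 2 + (½)*(-7) = 2 - 7/2 = -3/2 ≈ -1.5000)
V(Y) = -2307/256 + Y/128 (V(Y) = -9 + ((Y - 3/2)/(7 + 9))/8 = -9 + ((-3/2 + Y)/16)/8 = -9 + ((-3/2 + Y)*(1/16))/8 = -9 + (-3/32 + Y/16)/8 = -9 + (-3/256 + Y/128) = -2307/256 + Y/128)
(1/(V(-3) + o(g(-3, -5))))² = (1/((-2307/256 + (1/128)*(-3)) + 8))² = (1/((-2307/256 - 3/128) + 8))² = (1/(-2313/256 + 8))² = (1/(-265/256))² = (-256/265)² = 65536/70225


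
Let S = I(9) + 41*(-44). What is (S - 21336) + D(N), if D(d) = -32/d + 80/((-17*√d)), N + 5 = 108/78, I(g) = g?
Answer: -1086741/47 + 80*I*√611/799 ≈ -23122.0 + 2.4749*I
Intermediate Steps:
N = -47/13 (N = -5 + 108/78 = -5 + 108*(1/78) = -5 + 18/13 = -47/13 ≈ -3.6154)
D(d) = -32/d - 80/(17*√d) (D(d) = -32/d + 80*(-1/(17*√d)) = -32/d - 80/(17*√d))
S = -1795 (S = 9 + 41*(-44) = 9 - 1804 = -1795)
(S - 21336) + D(N) = (-1795 - 21336) + (-32/(-47/13) - (-80)*I*√611/799) = -23131 + (-32*(-13/47) - (-80)*I*√611/799) = -23131 + (416/47 + 80*I*√611/799) = -1086741/47 + 80*I*√611/799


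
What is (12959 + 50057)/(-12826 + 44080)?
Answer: 31508/15627 ≈ 2.0163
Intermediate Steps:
(12959 + 50057)/(-12826 + 44080) = 63016/31254 = 63016*(1/31254) = 31508/15627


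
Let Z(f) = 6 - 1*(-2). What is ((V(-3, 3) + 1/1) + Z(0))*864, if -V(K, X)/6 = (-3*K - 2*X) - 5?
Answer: 18144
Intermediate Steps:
V(K, X) = 30 + 12*X + 18*K (V(K, X) = -6*((-3*K - 2*X) - 5) = -6*(-5 - 3*K - 2*X) = 30 + 12*X + 18*K)
Z(f) = 8 (Z(f) = 6 + 2 = 8)
((V(-3, 3) + 1/1) + Z(0))*864 = (((30 + 12*3 + 18*(-3)) + 1/1) + 8)*864 = (((30 + 36 - 54) + 1) + 8)*864 = ((12 + 1) + 8)*864 = (13 + 8)*864 = 21*864 = 18144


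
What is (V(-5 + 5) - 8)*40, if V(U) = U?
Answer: -320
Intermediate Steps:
(V(-5 + 5) - 8)*40 = ((-5 + 5) - 8)*40 = (0 - 8)*40 = -8*40 = -320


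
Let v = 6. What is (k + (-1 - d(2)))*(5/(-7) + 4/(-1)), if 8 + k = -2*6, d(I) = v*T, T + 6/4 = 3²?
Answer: 2178/7 ≈ 311.14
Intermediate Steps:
T = 15/2 (T = -3/2 + 3² = -3/2 + 9 = 15/2 ≈ 7.5000)
d(I) = 45 (d(I) = 6*(15/2) = 45)
k = -20 (k = -8 - 2*6 = -8 - 12 = -20)
(k + (-1 - d(2)))*(5/(-7) + 4/(-1)) = (-20 + (-1 - 1*45))*(5/(-7) + 4/(-1)) = (-20 + (-1 - 45))*(5*(-⅐) + 4*(-1)) = (-20 - 46)*(-5/7 - 4) = -66*(-33/7) = 2178/7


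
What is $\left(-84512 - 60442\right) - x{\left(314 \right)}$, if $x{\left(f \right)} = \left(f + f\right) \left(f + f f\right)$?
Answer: $-62260434$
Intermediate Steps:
$x{\left(f \right)} = 2 f \left(f + f^{2}\right)$
$\left(-84512 - 60442\right) - x{\left(314 \right)} = \left(-84512 - 60442\right) - 2 \cdot 314^{2} \left(1 + 314\right) = -144954 - 2 \cdot 98596 \cdot 315 = -144954 - 62115480 = -62260434$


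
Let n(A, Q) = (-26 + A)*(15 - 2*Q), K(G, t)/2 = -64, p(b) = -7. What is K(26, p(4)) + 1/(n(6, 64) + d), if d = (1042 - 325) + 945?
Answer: -502015/3922 ≈ -128.00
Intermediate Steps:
K(G, t) = -128 (K(G, t) = 2*(-64) = -128)
d = 1662 (d = 717 + 945 = 1662)
K(26, p(4)) + 1/(n(6, 64) + d) = -128 + 1/((-390 + 15*6 + 52*64 - 2*6*64) + 1662) = -128 + 1/((-390 + 90 + 3328 - 768) + 1662) = -128 + 1/(2260 + 1662) = -128 + 1/3922 = -502015/3922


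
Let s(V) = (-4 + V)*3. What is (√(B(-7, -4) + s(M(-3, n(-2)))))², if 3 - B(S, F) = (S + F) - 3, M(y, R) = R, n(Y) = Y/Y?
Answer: 8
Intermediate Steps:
n(Y) = 1
s(V) = -12 + 3*V
B(S, F) = 6 - F - S (B(S, F) = 3 - ((S + F) - 3) = 3 - ((F + S) - 3) = 3 - (-3 + F + S) = 3 + (3 - F - S) = 6 - F - S)
(√(B(-7, -4) + s(M(-3, n(-2)))))² = (√((6 - 1*(-4) - 1*(-7)) + (-12 + 3*1)))² = (√((6 + 4 + 7) + (-12 + 3)))² = (√(17 - 9))² = (√8)² = (2*√2)² = 8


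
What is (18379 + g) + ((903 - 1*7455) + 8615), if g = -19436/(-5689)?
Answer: 116313974/5689 ≈ 20445.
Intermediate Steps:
g = 19436/5689 (g = -19436*(-1/5689) = 19436/5689 ≈ 3.4164)
(18379 + g) + ((903 - 1*7455) + 8615) = (18379 + 19436/5689) + ((903 - 1*7455) + 8615) = 104577567/5689 + ((903 - 7455) + 8615) = 104577567/5689 + (-6552 + 8615) = 104577567/5689 + 2063 = 116313974/5689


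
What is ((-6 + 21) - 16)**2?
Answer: 1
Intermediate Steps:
((-6 + 21) - 16)**2 = (15 - 16)**2 = (-1)**2 = 1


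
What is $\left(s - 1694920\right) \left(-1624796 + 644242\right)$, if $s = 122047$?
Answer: $1542286911642$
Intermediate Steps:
$\left(s - 1694920\right) \left(-1624796 + 644242\right) = \left(122047 - 1694920\right) \left(-1624796 + 644242\right) = \left(-1572873\right) \left(-980554\right) = 1542286911642$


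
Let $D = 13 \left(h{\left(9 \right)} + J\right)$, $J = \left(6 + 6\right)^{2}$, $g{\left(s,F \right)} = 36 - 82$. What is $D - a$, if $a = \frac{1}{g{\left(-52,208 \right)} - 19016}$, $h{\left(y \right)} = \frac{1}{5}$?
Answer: $\frac{178668131}{95310} \approx 1874.6$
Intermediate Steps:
$g{\left(s,F \right)} = -46$
$h{\left(y \right)} = \frac{1}{5}$
$J = 144$ ($J = 12^{2} = 144$)
$D = \frac{9373}{5}$ ($D = 13 \left(\frac{1}{5} + 144\right) = 13 \cdot \frac{721}{5} = \frac{9373}{5} \approx 1874.6$)
$a = - \frac{1}{19062}$ ($a = \frac{1}{-46 - 19016} = \frac{1}{-19062} = - \frac{1}{19062} \approx -5.246 \cdot 10^{-5}$)
$D - a = \frac{9373}{5} - - \frac{1}{19062} = \frac{9373}{5} + \frac{1}{19062} = \frac{178668131}{95310}$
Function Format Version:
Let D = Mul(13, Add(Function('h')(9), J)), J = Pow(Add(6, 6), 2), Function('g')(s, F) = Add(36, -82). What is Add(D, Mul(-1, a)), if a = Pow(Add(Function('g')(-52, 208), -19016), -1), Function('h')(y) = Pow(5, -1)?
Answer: Rational(178668131, 95310) ≈ 1874.6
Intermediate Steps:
Function('g')(s, F) = -46
Function('h')(y) = Rational(1, 5)
J = 144 (J = Pow(12, 2) = 144)
D = Rational(9373, 5) (D = Mul(13, Add(Rational(1, 5), 144)) = Mul(13, Rational(721, 5)) = Rational(9373, 5) ≈ 1874.6)
a = Rational(-1, 19062) (a = Pow(Add(-46, -19016), -1) = Pow(-19062, -1) = Rational(-1, 19062) ≈ -5.2460e-5)
Add(D, Mul(-1, a)) = Add(Rational(9373, 5), Mul(-1, Rational(-1, 19062))) = Add(Rational(9373, 5), Rational(1, 19062)) = Rational(178668131, 95310)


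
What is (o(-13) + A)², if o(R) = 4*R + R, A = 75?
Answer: 100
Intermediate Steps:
o(R) = 5*R
(o(-13) + A)² = (5*(-13) + 75)² = (-65 + 75)² = 10² = 100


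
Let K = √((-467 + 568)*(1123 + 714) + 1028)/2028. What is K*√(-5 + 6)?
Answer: √186565/2028 ≈ 0.21298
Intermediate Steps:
K = √186565/2028 (K = √(101*1837 + 1028)*(1/2028) = √(185537 + 1028)*(1/2028) = √186565*(1/2028) = √186565/2028 ≈ 0.21298)
K*√(-5 + 6) = (√186565/2028)*√(-5 + 6) = (√186565/2028)*√1 = (√186565/2028)*1 = √186565/2028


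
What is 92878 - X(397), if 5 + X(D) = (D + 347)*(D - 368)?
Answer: 71307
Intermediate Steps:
X(D) = -5 + (-368 + D)*(347 + D) (X(D) = -5 + (D + 347)*(D - 368) = -5 + (347 + D)*(-368 + D) = -5 + (-368 + D)*(347 + D))
92878 - X(397) = 92878 - (-127701 + 397² - 21*397) = 92878 - (-127701 + 157609 - 8337) = 92878 - 1*21571 = 92878 - 21571 = 71307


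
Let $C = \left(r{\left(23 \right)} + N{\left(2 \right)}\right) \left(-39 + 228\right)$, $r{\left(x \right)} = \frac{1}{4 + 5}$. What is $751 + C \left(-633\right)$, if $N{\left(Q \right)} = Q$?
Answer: $-251816$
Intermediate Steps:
$r{\left(x \right)} = \frac{1}{9}$
$C = 399$ ($C = \left(\frac{1}{9} + 2\right) \left(-39 + 228\right) = \frac{19}{9} \cdot 189 = 399$)
$751 + C \left(-633\right) = 751 + 399 \left(-633\right) = 751 - 252567 = -251816$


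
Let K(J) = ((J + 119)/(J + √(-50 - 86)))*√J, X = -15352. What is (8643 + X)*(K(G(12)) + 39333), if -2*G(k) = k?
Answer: -263885097 - 758117*√51/43 + 2274351*I*√6/86 ≈ -2.6401e+8 + 64779.0*I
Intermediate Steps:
G(k) = -k/2
K(J) = √J*(119 + J)/(J + 2*I*√34) (K(J) = ((119 + J)/(J + √(-136)))*√J = ((119 + J)/(J + 2*I*√34))*√J = √J*(119 + J)/(J + 2*I*√34))
(8643 + X)*(K(G(12)) + 39333) = (8643 - 15352)*(√(-½*12)*(119 - ½*12)/(-½*12 + 2*I*√34) + 39333) = -6709*(√(-6)*(119 - 6)/(-6 + 2*I*√34) + 39333) = -6709*((I*√6)*113/(-6 + 2*I*√34) + 39333) = -6709*(113*I*√6/(-6 + 2*I*√34) + 39333) = -6709*(39333 + 113*I*√6/(-6 + 2*I*√34)) = -263885097 - 758117*I*√6/(-6 + 2*I*√34)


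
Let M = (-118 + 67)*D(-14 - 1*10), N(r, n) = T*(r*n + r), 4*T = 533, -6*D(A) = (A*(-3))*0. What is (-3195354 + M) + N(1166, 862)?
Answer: 261777049/2 ≈ 1.3089e+8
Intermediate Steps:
D(A) = 0 (D(A) = -A*(-3)*0/6 = -(-3*A)*0/6 = -⅙*0 = 0)
T = 533/4 (T = (¼)*533 = 533/4 ≈ 133.25)
N(r, n) = 533*r/4 + 533*n*r/4 (N(r, n) = 533*(r*n + r)/4 = 533*(n*r + r)/4 = 533*(r + n*r)/4 = 533*r/4 + 533*n*r/4)
M = 0 (M = (-118 + 67)*0 = -51*0 = 0)
(-3195354 + M) + N(1166, 862) = (-3195354 + 0) + (533/4)*1166*(1 + 862) = -3195354 + (533/4)*1166*863 = -3195354 + 268167757/2 = 261777049/2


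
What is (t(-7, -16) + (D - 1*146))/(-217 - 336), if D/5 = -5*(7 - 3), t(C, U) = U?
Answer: 262/553 ≈ 0.47378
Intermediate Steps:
D = -100 (D = 5*(-5*(7 - 3)) = 5*(-5*4) = 5*(-20) = -100)
(t(-7, -16) + (D - 1*146))/(-217 - 336) = (-16 + (-100 - 1*146))/(-217 - 336) = (-16 + (-100 - 146))/(-553) = (-16 - 246)*(-1/553) = -262*(-1/553) = 262/553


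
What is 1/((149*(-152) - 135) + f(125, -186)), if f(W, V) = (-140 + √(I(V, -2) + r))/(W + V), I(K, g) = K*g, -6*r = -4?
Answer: -254301009/5793156245269 + 61*√3354/5793156245269 ≈ -4.3896e-5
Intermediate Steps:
r = ⅔ (r = -⅙*(-4) = ⅔ ≈ 0.66667)
f(W, V) = (-140 + √(⅔ - 2*V))/(V + W) (f(W, V) = (-140 + √(V*(-2) + ⅔))/(W + V) = (-140 + √(-2*V + ⅔))/(V + W) = (-140 + √(⅔ - 2*V))/(V + W))
1/((149*(-152) - 135) + f(125, -186)) = 1/((149*(-152) - 135) + (-140 + √(6 - 18*(-186))/3)/(-186 + 125)) = 1/((-22648 - 135) + (-140 + √(6 + 3348)/3)/(-61)) = 1/(-22783 - (-140 + √3354/3)/61) = 1/(-22783 + (140/61 - √3354/183)) = 1/(-1389623/61 - √3354/183)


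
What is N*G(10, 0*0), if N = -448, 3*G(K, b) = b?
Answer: 0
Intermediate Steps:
G(K, b) = b/3
N*G(10, 0*0) = -448*0*0/3 = -448*0/3 = -448*0 = 0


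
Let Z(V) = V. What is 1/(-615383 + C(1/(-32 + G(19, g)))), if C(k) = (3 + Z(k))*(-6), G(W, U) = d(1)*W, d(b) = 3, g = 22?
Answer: -25/15385031 ≈ -1.6250e-6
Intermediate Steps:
G(W, U) = 3*W
C(k) = -18 - 6*k (C(k) = (3 + k)*(-6) = -18 - 6*k)
1/(-615383 + C(1/(-32 + G(19, g)))) = 1/(-615383 + (-18 - 6/(-32 + 3*19))) = 1/(-615383 + (-18 - 6/(-32 + 57))) = 1/(-615383 + (-18 - 6/25)) = 1/(-615383 - 456/25) = 1/(-15385031/25) = -25/15385031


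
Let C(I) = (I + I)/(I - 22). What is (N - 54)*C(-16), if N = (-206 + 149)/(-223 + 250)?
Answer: -8080/171 ≈ -47.251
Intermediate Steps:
N = -19/9 (N = -57/27 = -57*1/27 = -19/9 ≈ -2.1111)
C(I) = 2*I/(-22 + I) (C(I) = (2*I)/(-22 + I) = 2*I/(-22 + I))
(N - 54)*C(-16) = (-19/9 - 54)*(2*(-16)/(-22 - 16)) = -1010*(-16)/(9*(-38)) = -1010*(-16)*(-1)/(9*38) = -505/9*16/19 = -8080/171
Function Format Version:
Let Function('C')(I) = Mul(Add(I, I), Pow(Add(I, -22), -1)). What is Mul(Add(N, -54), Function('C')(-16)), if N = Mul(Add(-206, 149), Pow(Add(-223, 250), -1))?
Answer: Rational(-8080, 171) ≈ -47.251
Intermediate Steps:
N = Rational(-19, 9) (N = Mul(-57, Pow(27, -1)) = Mul(-57, Rational(1, 27)) = Rational(-19, 9) ≈ -2.1111)
Function('C')(I) = Mul(2, I, Pow(Add(-22, I), -1)) (Function('C')(I) = Mul(Mul(2, I), Pow(Add(-22, I), -1)) = Mul(2, I, Pow(Add(-22, I), -1)))
Mul(Add(N, -54), Function('C')(-16)) = Mul(Add(Rational(-19, 9), -54), Mul(2, -16, Pow(Add(-22, -16), -1))) = Mul(Rational(-505, 9), Mul(2, -16, Pow(-38, -1))) = Mul(Rational(-505, 9), Mul(2, -16, Rational(-1, 38))) = Mul(Rational(-505, 9), Rational(16, 19)) = Rational(-8080, 171)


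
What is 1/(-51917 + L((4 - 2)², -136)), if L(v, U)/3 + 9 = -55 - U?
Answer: -1/51701 ≈ -1.9342e-5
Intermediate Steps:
L(v, U) = -192 - 3*U (L(v, U) = -27 + 3*(-55 - U) = -27 + (-165 - 3*U) = -192 - 3*U)
1/(-51917 + L((4 - 2)², -136)) = 1/(-51917 + (-192 - 3*(-136))) = 1/(-51917 + (-192 + 408)) = 1/(-51917 + 216) = 1/(-51701) = -1/51701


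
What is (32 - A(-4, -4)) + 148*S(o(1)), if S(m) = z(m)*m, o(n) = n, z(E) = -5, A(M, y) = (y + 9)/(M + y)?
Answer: -5659/8 ≈ -707.38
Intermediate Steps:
A(M, y) = (9 + y)/(M + y)
S(m) = -5*m
(32 - A(-4, -4)) + 148*S(o(1)) = (32 - (9 - 4)/(-4 - 4)) + 148*(-5*1) = (32 - 5/(-8)) + 148*(-5) = (32 - (-1)*5/8) - 740 = (32 - 1*(-5/8)) - 740 = (32 + 5/8) - 740 = 261/8 - 740 = -5659/8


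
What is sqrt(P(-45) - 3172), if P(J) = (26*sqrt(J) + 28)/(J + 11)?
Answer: sqrt(-916946 - 663*I*sqrt(5))/17 ≈ 0.045535 - 56.328*I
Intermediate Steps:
P(J) = (28 + 26*sqrt(J))/(11 + J)
sqrt(P(-45) - 3172) = sqrt(2*(14 + 13*sqrt(-45))/(11 - 45) - 3172) = sqrt(2*(14 + 13*(3*I*sqrt(5)))/(-34) - 3172) = sqrt(2*(-1/34)*(14 + 39*I*sqrt(5)) - 3172) = sqrt((-14/17 - 39*I*sqrt(5)/17) - 3172) = sqrt(-53938/17 - 39*I*sqrt(5)/17)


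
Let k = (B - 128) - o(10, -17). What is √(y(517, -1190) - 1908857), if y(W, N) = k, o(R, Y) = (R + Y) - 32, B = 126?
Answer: 2*I*√477205 ≈ 1381.6*I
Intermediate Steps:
o(R, Y) = -32 + R + Y
k = 37 (k = (126 - 128) - (-32 + 10 - 17) = -2 - 1*(-39) = -2 + 39 = 37)
y(W, N) = 37
√(y(517, -1190) - 1908857) = √(37 - 1908857) = √(-1908820) = 2*I*√477205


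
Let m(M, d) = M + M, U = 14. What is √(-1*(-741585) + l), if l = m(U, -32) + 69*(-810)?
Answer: √685723 ≈ 828.08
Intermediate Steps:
m(M, d) = 2*M
l = -55862 (l = 2*14 + 69*(-810) = 28 - 55890 = -55862)
√(-1*(-741585) + l) = √(-1*(-741585) - 55862) = √(741585 - 55862) = √685723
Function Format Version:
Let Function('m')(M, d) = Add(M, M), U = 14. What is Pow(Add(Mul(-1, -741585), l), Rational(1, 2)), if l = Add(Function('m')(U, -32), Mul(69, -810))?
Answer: Pow(685723, Rational(1, 2)) ≈ 828.08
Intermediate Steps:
Function('m')(M, d) = Mul(2, M)
l = -55862 (l = Add(Mul(2, 14), Mul(69, -810)) = Add(28, -55890) = -55862)
Pow(Add(Mul(-1, -741585), l), Rational(1, 2)) = Pow(Add(Mul(-1, -741585), -55862), Rational(1, 2)) = Pow(Add(741585, -55862), Rational(1, 2)) = Pow(685723, Rational(1, 2))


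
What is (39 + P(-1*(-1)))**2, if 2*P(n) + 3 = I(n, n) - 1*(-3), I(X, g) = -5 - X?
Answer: 1296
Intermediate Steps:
P(n) = -5/2 - n/2 (P(n) = -3/2 + ((-5 - n) - 1*(-3))/2 = -3/2 + ((-5 - n) + 3)/2 = -3/2 + (-2 - n)/2 = -3/2 + (-1 - n/2) = -5/2 - n/2)
(39 + P(-1*(-1)))**2 = (39 + (-5/2 - (-1)*(-1)/2))**2 = (39 + (-5/2 - 1/2*1))**2 = (39 + (-5/2 - 1/2))**2 = (39 - 3)**2 = 36**2 = 1296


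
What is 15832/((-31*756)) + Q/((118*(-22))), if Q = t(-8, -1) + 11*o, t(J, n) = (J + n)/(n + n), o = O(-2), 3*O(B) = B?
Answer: -20516735/30419928 ≈ -0.67445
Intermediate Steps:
O(B) = B/3
o = -⅔ (o = (⅓)*(-2) = -⅔ ≈ -0.66667)
t(J, n) = (J + n)/(2*n) (t(J, n) = (J + n)/((2*n)) = (J + n)*(1/(2*n)) = (J + n)/(2*n))
Q = -17/6 (Q = (½)*(-8 - 1)/(-1) + 11*(-⅔) = (½)*(-1)*(-9) - 22/3 = 9/2 - 22/3 = -17/6 ≈ -2.8333)
15832/((-31*756)) + Q/((118*(-22))) = 15832/((-31*756)) - 17/(6*(118*(-22))) = 15832/(-23436) - 17/6/(-2596) = 15832*(-1/23436) - 17/6*(-1/2596) = -3958/5859 + 17/15576 = -20516735/30419928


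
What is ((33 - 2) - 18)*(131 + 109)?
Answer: 3120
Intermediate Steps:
((33 - 2) - 18)*(131 + 109) = (31 - 18)*240 = 13*240 = 3120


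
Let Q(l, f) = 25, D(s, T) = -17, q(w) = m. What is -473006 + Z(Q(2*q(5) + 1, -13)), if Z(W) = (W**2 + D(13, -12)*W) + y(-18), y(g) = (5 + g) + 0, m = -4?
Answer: -472819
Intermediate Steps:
q(w) = -4
y(g) = 5 + g
Z(W) = -13 + W**2 - 17*W (Z(W) = (W**2 - 17*W) + (5 - 18) = (W**2 - 17*W) - 13 = -13 + W**2 - 17*W)
-473006 + Z(Q(2*q(5) + 1, -13)) = -473006 + (-13 + 25**2 - 17*25) = -473006 + (-13 + 625 - 425) = -473006 + 187 = -472819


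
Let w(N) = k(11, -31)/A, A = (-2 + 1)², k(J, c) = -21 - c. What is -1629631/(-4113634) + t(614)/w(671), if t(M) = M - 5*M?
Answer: -5043394397/20568170 ≈ -245.20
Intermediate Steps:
A = 1 (A = (-1)² = 1)
w(N) = 10 (w(N) = (-21 - 1*(-31))/1 = (-21 + 31)*1 = 10*1 = 10)
t(M) = -4*M
-1629631/(-4113634) + t(614)/w(671) = -1629631/(-4113634) - 4*614/10 = -1629631*(-1/4113634) - 2456*⅒ = 1629631/4113634 - 1228/5 = -5043394397/20568170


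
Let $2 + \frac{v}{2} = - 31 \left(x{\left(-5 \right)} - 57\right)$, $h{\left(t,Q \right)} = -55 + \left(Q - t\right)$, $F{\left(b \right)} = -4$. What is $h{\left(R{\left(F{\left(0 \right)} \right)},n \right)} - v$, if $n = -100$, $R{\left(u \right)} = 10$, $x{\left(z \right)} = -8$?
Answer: $-4191$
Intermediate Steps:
$h{\left(t,Q \right)} = -55 + Q - t$
$v = 4026$ ($v = -4 + 2 \left(- 31 \left(-8 - 57\right)\right) = -4 + 2 \left(\left(-31\right) \left(-65\right)\right) = -4 + 2 \cdot 2015 = -4 + 4030 = 4026$)
$h{\left(R{\left(F{\left(0 \right)} \right)},n \right)} - v = \left(-55 - 100 - 10\right) - 4026 = -165 - 4026 = -4191$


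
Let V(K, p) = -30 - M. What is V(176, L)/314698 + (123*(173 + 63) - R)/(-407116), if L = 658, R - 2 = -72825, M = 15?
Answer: -16035313109/64059295484 ≈ -0.25032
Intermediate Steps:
R = -72823 (R = 2 - 72825 = -72823)
V(K, p) = -45 (V(K, p) = -30 - 1*15 = -30 - 15 = -45)
V(176, L)/314698 + (123*(173 + 63) - R)/(-407116) = -45/314698 + (123*(173 + 63) - 1*(-72823))/(-407116) = -45*1/314698 + (123*236 + 72823)*(-1/407116) = -45/314698 + (29028 + 72823)*(-1/407116) = -45/314698 + 101851*(-1/407116) = -45/314698 - 101851/407116 = -16035313109/64059295484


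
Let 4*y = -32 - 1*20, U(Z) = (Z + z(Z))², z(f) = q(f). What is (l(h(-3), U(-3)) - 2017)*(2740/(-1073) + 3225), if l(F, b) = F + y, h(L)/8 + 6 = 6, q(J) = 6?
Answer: -242037950/37 ≈ -6.5416e+6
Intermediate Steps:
h(L) = 0 (h(L) = -48 + 8*6 = -48 + 48 = 0)
z(f) = 6
U(Z) = (6 + Z)² (U(Z) = (Z + 6)² = (6 + Z)²)
y = -13 (y = (-32 - 1*20)/4 = (-32 - 20)/4 = (¼)*(-52) = -13)
l(F, b) = -13 + F (l(F, b) = F - 13 = -13 + F)
(l(h(-3), U(-3)) - 2017)*(2740/(-1073) + 3225) = ((-13 + 0) - 2017)*(2740/(-1073) + 3225) = (-13 - 2017)*(2740*(-1/1073) + 3225) = -2030*(-2740/1073 + 3225) = -2030*3457685/1073 = -242037950/37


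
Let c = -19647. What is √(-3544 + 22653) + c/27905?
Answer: -19647/27905 + √19109 ≈ 137.53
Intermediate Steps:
√(-3544 + 22653) + c/27905 = √(-3544 + 22653) - 19647/27905 = √19109 - 19647*1/27905 = √19109 - 19647/27905 = -19647/27905 + √19109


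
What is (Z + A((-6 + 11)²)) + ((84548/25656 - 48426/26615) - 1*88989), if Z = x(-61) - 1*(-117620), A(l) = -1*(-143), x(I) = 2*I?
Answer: 4891395050611/170708610 ≈ 28653.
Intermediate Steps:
A(l) = 143
Z = 117498 (Z = 2*(-61) - 1*(-117620) = -122 + 117620 = 117498)
(Z + A((-6 + 11)²)) + ((84548/25656 - 48426/26615) - 1*88989) = (117498 + 143) + ((84548/25656 - 48426/26615) - 1*88989) = 117641 + ((84548*(1/25656) - 48426*1/26615) - 88989) = 117641 + ((21137/6414 - 48426/26615) - 88989) = 117641 + (251956891/170708610 - 88989) = 117641 - 15190936538399/170708610 = 4891395050611/170708610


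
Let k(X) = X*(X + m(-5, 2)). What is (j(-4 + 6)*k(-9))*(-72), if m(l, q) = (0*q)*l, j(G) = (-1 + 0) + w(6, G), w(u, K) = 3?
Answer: -11664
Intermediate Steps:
j(G) = 2 (j(G) = (-1 + 0) + 3 = -1 + 3 = 2)
m(l, q) = 0 (m(l, q) = 0*l = 0)
k(X) = X² (k(X) = X*(X + 0) = X*X = X²)
(j(-4 + 6)*k(-9))*(-72) = (2*(-9)²)*(-72) = (2*81)*(-72) = 162*(-72) = -11664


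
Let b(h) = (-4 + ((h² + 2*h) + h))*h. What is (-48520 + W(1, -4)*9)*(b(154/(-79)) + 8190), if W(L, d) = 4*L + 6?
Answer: -195841345098420/493039 ≈ -3.9721e+8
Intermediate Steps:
W(L, d) = 6 + 4*L
b(h) = h*(-4 + h² + 3*h) (b(h) = (-4 + (h² + 3*h))*h = (-4 + h² + 3*h)*h = h*(-4 + h² + 3*h))
(-48520 + W(1, -4)*9)*(b(154/(-79)) + 8190) = (-48520 + (6 + 4*1)*9)*((154/(-79))*(-4 + (154/(-79))² + 3*(154/(-79))) + 8190) = (-48520 + (6 + 4)*9)*((154*(-1/79))*(-4 + (154*(-1/79))² + 3*(154*(-1/79))) + 8190) = (-48520 + 10*9)*(-154*(-4 + (-154/79)² + 3*(-154/79))/79 + 8190) = (-48520 + 90)*(-154*(-4 + 23716/6241 - 462/79)/79 + 8190) = -48430*(-154/79*(-37746/6241) + 8190) = -48430*(5812884/493039 + 8190) = -48430*4043802294/493039 = -195841345098420/493039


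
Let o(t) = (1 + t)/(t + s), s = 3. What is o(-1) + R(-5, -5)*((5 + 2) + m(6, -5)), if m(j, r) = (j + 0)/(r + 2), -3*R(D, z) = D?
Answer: 25/3 ≈ 8.3333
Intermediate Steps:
R(D, z) = -D/3
m(j, r) = j/(2 + r)
o(t) = (1 + t)/(3 + t) (o(t) = (1 + t)/(t + 3) = (1 + t)/(3 + t))
o(-1) + R(-5, -5)*((5 + 2) + m(6, -5)) = (1 - 1)/(3 - 1) + (-1/3*(-5))*((5 + 2) + 6/(2 - 5)) = 0/2 + 5*(7 + 6/(-3))/3 = (1/2)*0 + 5*(7 + 6*(-1/3))/3 = 0 + 5*(7 - 2)/3 = 0 + (5/3)*5 = 0 + 25/3 = 25/3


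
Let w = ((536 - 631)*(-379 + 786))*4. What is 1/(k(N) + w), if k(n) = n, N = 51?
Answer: -1/154609 ≈ -6.4679e-6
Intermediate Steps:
w = -154660 (w = -95*407*4 = -38665*4 = -154660)
1/(k(N) + w) = 1/(51 - 154660) = 1/(-154609) = -1/154609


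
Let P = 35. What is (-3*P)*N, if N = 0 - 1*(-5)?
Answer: -525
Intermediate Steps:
N = 5 (N = 0 + 5 = 5)
(-3*P)*N = -3*35*5 = -105*5 = -525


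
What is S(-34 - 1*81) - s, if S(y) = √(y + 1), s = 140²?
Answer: -19600 + I*√114 ≈ -19600.0 + 10.677*I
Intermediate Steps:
s = 19600
S(y) = √(1 + y)
S(-34 - 1*81) - s = √(1 + (-34 - 1*81)) - 1*19600 = √(1 + (-34 - 81)) - 19600 = √(1 - 115) - 19600 = √(-114) - 19600 = I*√114 - 19600 = -19600 + I*√114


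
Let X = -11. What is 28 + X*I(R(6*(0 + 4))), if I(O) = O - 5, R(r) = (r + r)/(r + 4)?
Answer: 449/7 ≈ 64.143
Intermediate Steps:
R(r) = 2*r/(4 + r) (R(r) = (2*r)/(4 + r) = 2*r/(4 + r))
I(O) = -5 + O
28 + X*I(R(6*(0 + 4))) = 28 - 11*(-5 + 2*(6*(0 + 4))/(4 + 6*(0 + 4))) = 28 - 11*(-5 + 2*(6*4)/(4 + 6*4)) = 28 - 11*(-5 + 2*24/(4 + 24)) = 28 - 11*(-5 + 2*24/28) = 28 - 11*(-5 + 2*24*(1/28)) = 28 - 11*(-5 + 12/7) = 28 - 11*(-23/7) = 28 + 253/7 = 449/7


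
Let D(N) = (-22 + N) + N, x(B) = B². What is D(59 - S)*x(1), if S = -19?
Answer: 134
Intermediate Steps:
D(N) = -22 + 2*N
D(59 - S)*x(1) = (-22 + 2*(59 - 1*(-19)))*1² = (-22 + 2*(59 + 19))*1 = (-22 + 2*78)*1 = (-22 + 156)*1 = 134*1 = 134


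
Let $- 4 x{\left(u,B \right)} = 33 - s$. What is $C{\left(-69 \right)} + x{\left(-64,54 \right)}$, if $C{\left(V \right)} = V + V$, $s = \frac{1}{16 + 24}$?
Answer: $- \frac{23399}{160} \approx -146.24$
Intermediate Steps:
$s = \frac{1}{40} \approx 0.025$
$x{\left(u,B \right)} = - \frac{1319}{160}$ ($x{\left(u,B \right)} = - \frac{33 - \frac{1}{40}}{4} = \left(- \frac{1}{4}\right) \frac{1319}{40} = - \frac{1319}{160}$)
$C{\left(V \right)} = 2 V$
$C{\left(-69 \right)} + x{\left(-64,54 \right)} = 2 \left(-69\right) - \frac{1319}{160} = -138 - \frac{1319}{160} = - \frac{23399}{160}$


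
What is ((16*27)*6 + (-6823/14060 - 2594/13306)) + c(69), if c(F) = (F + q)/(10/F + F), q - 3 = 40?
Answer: 1157189952809531/446284969780 ≈ 2592.9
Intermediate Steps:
q = 43 (q = 3 + 40 = 43)
c(F) = (43 + F)/(F + 10/F) (c(F) = (F + 43)/(10/F + F) = (43 + F)/(F + 10/F))
((16*27)*6 + (-6823/14060 - 2594/13306)) + c(69) = ((16*27)*6 + (-6823/14060 - 2594/13306)) + 69*(43 + 69)/(10 + 69²) = (432*6 + (-6823*1/14060 - 2594*1/13306)) + 69*112/(10 + 4761) = (2592 + (-6823/14060 - 1297/6653)) + 69*112/4771 = (2592 - 63629239/93541180) + 69*(1/4771)*112 = 242395109321/93541180 + 7728/4771 = 1157189952809531/446284969780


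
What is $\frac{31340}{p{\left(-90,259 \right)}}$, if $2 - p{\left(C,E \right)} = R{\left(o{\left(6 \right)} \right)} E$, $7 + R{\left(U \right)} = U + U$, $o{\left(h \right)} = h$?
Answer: $- \frac{31340}{1293} \approx -24.238$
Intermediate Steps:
$R{\left(U \right)} = -7 + 2 U$ ($R{\left(U \right)} = -7 + \left(U + U\right) = -7 + 2 U$)
$p{\left(C,E \right)} = 2 - 5 E$ ($p{\left(C,E \right)} = 2 - \left(-7 + 2 \cdot 6\right) E = 2 - \left(-7 + 12\right) E = 2 - 5 E$)
$\frac{31340}{p{\left(-90,259 \right)}} = \frac{31340}{2 - 1295} = \frac{31340}{-1293} = 31340 \left(- \frac{1}{1293}\right) = - \frac{31340}{1293}$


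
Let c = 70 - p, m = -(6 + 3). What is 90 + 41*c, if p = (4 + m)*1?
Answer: 3165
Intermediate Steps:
m = -9 (m = -1*9 = -9)
p = -5 (p = (4 - 9)*1 = -5*1 = -5)
c = 75 (c = 70 - 1*(-5) = 70 + 5 = 75)
90 + 41*c = 90 + 41*75 = 90 + 3075 = 3165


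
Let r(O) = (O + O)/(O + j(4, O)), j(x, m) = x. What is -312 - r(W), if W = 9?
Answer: -4074/13 ≈ -313.38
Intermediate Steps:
r(O) = 2*O/(4 + O) (r(O) = (O + O)/(O + 4) = (2*O)/(4 + O) = 2*O/(4 + O))
-312 - r(W) = -312 - 2*9/(4 + 9) = -312 - 2*9/13 = -312 - 1*18/13 = -312 - 18/13 = -4074/13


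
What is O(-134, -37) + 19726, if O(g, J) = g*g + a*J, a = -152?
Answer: 43306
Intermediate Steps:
O(g, J) = g² - 152*J (O(g, J) = g*g - 152*J = g² - 152*J)
O(-134, -37) + 19726 = ((-134)² - 152*(-37)) + 19726 = (17956 + 5624) + 19726 = 23580 + 19726 = 43306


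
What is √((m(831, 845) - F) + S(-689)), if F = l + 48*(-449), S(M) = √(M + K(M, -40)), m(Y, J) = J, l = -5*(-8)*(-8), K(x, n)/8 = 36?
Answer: √(22717 + I*√401) ≈ 150.72 + 0.0664*I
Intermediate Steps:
K(x, n) = 288 (K(x, n) = 8*36 = 288)
l = -320 (l = 40*(-8) = -320)
S(M) = √(288 + M) (S(M) = √(M + 288) = √(288 + M))
F = -21872 (F = -320 + 48*(-449) = -320 - 21552 = -21872)
√((m(831, 845) - F) + S(-689)) = √((845 - 1*(-21872)) + √(288 - 689)) = √((845 + 21872) + √(-401)) = √(22717 + I*√401)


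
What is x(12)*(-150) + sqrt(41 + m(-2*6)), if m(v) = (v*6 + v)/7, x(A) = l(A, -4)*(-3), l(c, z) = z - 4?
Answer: -3600 + sqrt(29) ≈ -3594.6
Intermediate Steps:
l(c, z) = -4 + z
x(A) = 24 (x(A) = (-4 - 4)*(-3) = -8*(-3) = 24)
m(v) = v (m(v) = (6*v + v)*(1/7) = (7*v)*(1/7) = v)
x(12)*(-150) + sqrt(41 + m(-2*6)) = 24*(-150) + sqrt(41 - 2*6) = -3600 + sqrt(41 - 12) = -3600 + sqrt(29)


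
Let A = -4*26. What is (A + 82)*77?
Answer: -1694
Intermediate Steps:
A = -104
(A + 82)*77 = (-104 + 82)*77 = -22*77 = -1694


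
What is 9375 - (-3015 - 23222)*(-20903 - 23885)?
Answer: -1175093381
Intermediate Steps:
9375 - (-3015 - 23222)*(-20903 - 23885) = 9375 - (-26237)*(-44788) = 9375 - 1*1175102756 = 9375 - 1175102756 = -1175093381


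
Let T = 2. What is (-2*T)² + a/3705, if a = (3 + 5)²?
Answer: 59344/3705 ≈ 16.017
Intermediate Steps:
a = 64 (a = 8² = 64)
(-2*T)² + a/3705 = (-2*2)² + 64/3705 = (-4)² + 64*(1/3705) = 16 + 64/3705 = 59344/3705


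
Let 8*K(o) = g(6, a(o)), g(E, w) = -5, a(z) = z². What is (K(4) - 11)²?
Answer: 8649/64 ≈ 135.14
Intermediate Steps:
K(o) = -5/8 (K(o) = (⅛)*(-5) = -5/8)
(K(4) - 11)² = (-5/8 - 11)² = (-93/8)² = 8649/64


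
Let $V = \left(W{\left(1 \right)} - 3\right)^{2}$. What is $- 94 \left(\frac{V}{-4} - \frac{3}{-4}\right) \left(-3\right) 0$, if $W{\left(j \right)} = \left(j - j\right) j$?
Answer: $0$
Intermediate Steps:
$W{\left(j \right)} = 0$ ($W{\left(j \right)} = 0 j = 0$)
$V = 9$ ($V = \left(0 - 3\right)^{2} = \left(-3\right)^{2} = 9$)
$- 94 \left(\frac{V}{-4} - \frac{3}{-4}\right) \left(-3\right) 0 = - 94 \left(\frac{9}{-4} - \frac{3}{-4}\right) \left(-3\right) 0 = - 94 \left(9 \left(- \frac{1}{4}\right) - - \frac{3}{4}\right) \left(-3\right) 0 = - 94 \left(- \frac{9}{4} + \frac{3}{4}\right) \left(-3\right) 0 = - 94 \left(- \frac{3}{2}\right) \left(-3\right) 0 = - 94 \cdot \frac{9}{2} \cdot 0 = \left(-94\right) 0 = 0$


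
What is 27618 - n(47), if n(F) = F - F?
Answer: 27618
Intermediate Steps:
n(F) = 0
27618 - n(47) = 27618 - 1*0 = 27618 + 0 = 27618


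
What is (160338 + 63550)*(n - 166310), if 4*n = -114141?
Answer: -43623513332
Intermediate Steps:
n = -114141/4 (n = (1/4)*(-114141) = -114141/4 ≈ -28535.)
(160338 + 63550)*(n - 166310) = (160338 + 63550)*(-114141/4 - 166310) = 223888*(-779381/4) = -43623513332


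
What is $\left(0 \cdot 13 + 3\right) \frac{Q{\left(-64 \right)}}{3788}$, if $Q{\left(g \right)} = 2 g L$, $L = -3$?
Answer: $\frac{288}{947} \approx 0.30412$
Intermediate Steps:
$Q{\left(g \right)} = - 6 g$ ($Q{\left(g \right)} = 2 g \left(-3\right) = - 6 g$)
$\left(0 \cdot 13 + 3\right) \frac{Q{\left(-64 \right)}}{3788} = \left(0 \cdot 13 + 3\right) \frac{\left(-6\right) \left(-64\right)}{3788} = \left(0 + 3\right) 384 \cdot \frac{1}{3788} = 3 \cdot \frac{96}{947} = \frac{288}{947}$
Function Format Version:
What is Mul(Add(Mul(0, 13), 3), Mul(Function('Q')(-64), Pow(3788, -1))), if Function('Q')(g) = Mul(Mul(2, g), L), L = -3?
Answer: Rational(288, 947) ≈ 0.30412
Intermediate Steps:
Function('Q')(g) = Mul(-6, g) (Function('Q')(g) = Mul(Mul(2, g), -3) = Mul(-6, g))
Mul(Add(Mul(0, 13), 3), Mul(Function('Q')(-64), Pow(3788, -1))) = Mul(Add(Mul(0, 13), 3), Mul(Mul(-6, -64), Pow(3788, -1))) = Mul(Add(0, 3), Mul(384, Rational(1, 3788))) = Mul(3, Rational(96, 947)) = Rational(288, 947)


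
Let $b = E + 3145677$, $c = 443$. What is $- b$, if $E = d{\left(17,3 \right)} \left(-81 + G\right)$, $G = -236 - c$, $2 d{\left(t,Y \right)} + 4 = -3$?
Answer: $-3148337$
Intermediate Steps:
$d{\left(t,Y \right)} = - \frac{7}{2}$ ($d{\left(t,Y \right)} = -2 + \frac{1}{2} \left(-3\right) = -2 - \frac{3}{2} = - \frac{7}{2}$)
$G = -679$ ($G = -236 - 443 = -679$)
$E = 2660$ ($E = - \frac{7 \left(-81 - 679\right)}{2} = \left(- \frac{7}{2}\right) \left(-760\right) = 2660$)
$b = 3148337$ ($b = 2660 + 3145677 = 3148337$)
$- b = \left(-1\right) 3148337 = -3148337$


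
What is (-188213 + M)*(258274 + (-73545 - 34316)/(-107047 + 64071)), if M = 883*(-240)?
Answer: -4441352772940905/42976 ≈ -1.0334e+11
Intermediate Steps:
M = -211920
(-188213 + M)*(258274 + (-73545 - 34316)/(-107047 + 64071)) = (-188213 - 211920)*(258274 + (-73545 - 34316)/(-107047 + 64071)) = -400133*(258274 - 107861/(-42976)) = -400133*(258274 - 107861*(-1/42976)) = -400133*(258274 + 107861/42976) = -400133*11099691285/42976 = -4441352772940905/42976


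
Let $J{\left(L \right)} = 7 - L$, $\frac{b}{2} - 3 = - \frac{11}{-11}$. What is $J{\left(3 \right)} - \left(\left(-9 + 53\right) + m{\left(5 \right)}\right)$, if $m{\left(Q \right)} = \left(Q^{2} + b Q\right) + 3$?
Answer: $-108$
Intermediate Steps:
$b = 8$ ($b = 6 + 2 \left(- \frac{11}{-11}\right) = 6 + 2 \left(- \frac{11 \left(-1\right)}{11}\right) = 6 + 2 \left(\left(-1\right) \left(-1\right)\right) = 6 + 2 \cdot 1 = 6 + 2 = 8$)
$m{\left(Q \right)} = 3 + Q^{2} + 8 Q$ ($m{\left(Q \right)} = \left(Q^{2} + 8 Q\right) + 3 = 3 + Q^{2} + 8 Q$)
$J{\left(3 \right)} - \left(\left(-9 + 53\right) + m{\left(5 \right)}\right) = \left(7 - 3\right) - \left(\left(-9 + 53\right) + \left(3 + 5^{2} + 8 \cdot 5\right)\right) = \left(7 - 3\right) - \left(44 + \left(3 + 25 + 40\right)\right) = 4 - \left(44 + 68\right) = 4 - 112 = -108$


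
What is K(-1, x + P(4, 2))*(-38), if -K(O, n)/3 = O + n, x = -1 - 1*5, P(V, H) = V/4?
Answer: -684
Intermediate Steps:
P(V, H) = V/4 (P(V, H) = V*(¼) = V/4)
x = -6 (x = -1 - 5 = -6)
K(O, n) = -3*O - 3*n (K(O, n) = -3*(O + n) = -3*O - 3*n)
K(-1, x + P(4, 2))*(-38) = (-3*(-1) - 3*(-6 + (¼)*4))*(-38) = (3 - 3*(-6 + 1))*(-38) = (3 - 3*(-5))*(-38) = (3 + 15)*(-38) = 18*(-38) = -684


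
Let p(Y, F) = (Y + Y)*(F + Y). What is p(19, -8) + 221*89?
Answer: 20087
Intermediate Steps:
p(Y, F) = 2*Y*(F + Y) (p(Y, F) = (2*Y)*(F + Y) = 2*Y*(F + Y))
p(19, -8) + 221*89 = 2*19*(-8 + 19) + 221*89 = 2*19*11 + 19669 = 418 + 19669 = 20087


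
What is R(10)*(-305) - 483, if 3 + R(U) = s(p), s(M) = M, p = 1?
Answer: 127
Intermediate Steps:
R(U) = -2 (R(U) = -3 + 1 = -2)
R(10)*(-305) - 483 = -2*(-305) - 483 = 610 - 483 = 127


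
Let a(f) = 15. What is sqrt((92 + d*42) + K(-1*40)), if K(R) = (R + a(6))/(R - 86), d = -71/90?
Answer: sqrt(2604770)/210 ≈ 7.6854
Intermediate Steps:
d = -71/90 (d = -71*1/90 = -71/90 ≈ -0.78889)
K(R) = (15 + R)/(-86 + R) (K(R) = (R + 15)/(R - 86) = (15 + R)/(-86 + R))
sqrt((92 + d*42) + K(-1*40)) = sqrt((92 - 71/90*42) + (15 - 1*40)/(-86 - 1*40)) = sqrt((92 - 497/15) + (15 - 40)/(-86 - 40)) = sqrt(883/15 - 25/(-126)) = sqrt(883/15 - 1/126*(-25)) = sqrt(883/15 + 25/126) = sqrt(37211/630) = sqrt(2604770)/210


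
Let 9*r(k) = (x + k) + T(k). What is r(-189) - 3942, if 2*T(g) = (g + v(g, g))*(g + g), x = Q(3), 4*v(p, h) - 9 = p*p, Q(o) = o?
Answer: -1125457/6 ≈ -1.8758e+5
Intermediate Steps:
v(p, h) = 9/4 + p**2/4 (v(p, h) = 9/4 + (p*p)/4 = 9/4 + p**2/4)
x = 3
T(g) = g*(9/4 + g + g**2/4) (T(g) = ((g + (9/4 + g**2/4))*(g + g))/2 = ((9/4 + g + g**2/4)*(2*g))/2 = (2*g*(9/4 + g + g**2/4))/2 = g*(9/4 + g + g**2/4))
r(k) = 1/3 + k/9 + k*(9 + k**2 + 4*k)/36 (r(k) = ((3 + k) + k*(9 + k**2 + 4*k)/4)/9 = (3 + k + k*(9 + k**2 + 4*k)/4)/9 = 1/3 + k/9 + k*(9 + k**2 + 4*k)/36)
r(-189) - 3942 = (1/3 + (1/9)*(-189)**2 + (1/36)*(-189)**3 + (13/36)*(-189)) - 3942 = (1/3 + (1/9)*35721 + (1/36)*(-6751269) - 273/4) - 3942 = (1/3 + 3969 - 750141/4 - 273/4) - 3942 = -1101805/6 - 3942 = -1125457/6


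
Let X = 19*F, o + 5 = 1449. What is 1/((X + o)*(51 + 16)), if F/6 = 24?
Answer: 1/280060 ≈ 3.5707e-6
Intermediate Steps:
F = 144 (F = 6*24 = 144)
o = 1444 (o = -5 + 1449 = 1444)
X = 2736 (X = 19*144 = 2736)
1/((X + o)*(51 + 16)) = 1/((2736 + 1444)*(51 + 16)) = 1/(4180*67) = (1/4180)*(1/67) = 1/280060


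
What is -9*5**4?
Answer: -5625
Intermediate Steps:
-9*5**4 = -9*625 = -5625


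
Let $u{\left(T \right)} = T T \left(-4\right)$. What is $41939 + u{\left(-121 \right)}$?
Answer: $-16625$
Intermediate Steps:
$u{\left(T \right)} = - 4 T^{2}$ ($u{\left(T \right)} = T^{2} \left(-4\right) = - 4 T^{2}$)
$41939 + u{\left(-121 \right)} = 41939 - 4 \left(-121\right)^{2} = 41939 - 58564 = -16625$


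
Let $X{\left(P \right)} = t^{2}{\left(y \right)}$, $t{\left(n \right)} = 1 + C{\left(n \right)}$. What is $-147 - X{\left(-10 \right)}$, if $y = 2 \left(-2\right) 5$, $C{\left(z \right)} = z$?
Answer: $-508$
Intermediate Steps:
$y = -20$ ($y = \left(-4\right) 5 = -20$)
$t{\left(n \right)} = 1 + n$
$X{\left(P \right)} = 361$ ($X{\left(P \right)} = \left(1 - 20\right)^{2} = \left(-19\right)^{2} = 361$)
$-147 - X{\left(-10 \right)} = -147 - 361 = -508$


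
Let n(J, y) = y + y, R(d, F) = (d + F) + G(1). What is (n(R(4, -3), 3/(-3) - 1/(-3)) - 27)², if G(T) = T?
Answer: 7225/9 ≈ 802.78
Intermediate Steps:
R(d, F) = 1 + F + d (R(d, F) = (d + F) + 1 = (F + d) + 1 = 1 + F + d)
n(J, y) = 2*y
(n(R(4, -3), 3/(-3) - 1/(-3)) - 27)² = (2*(3/(-3) - 1/(-3)) - 27)² = (2*(3*(-⅓) - 1*(-⅓)) - 27)² = (2*(-1 + ⅓) - 27)² = (2*(-⅔) - 27)² = (-4/3 - 27)² = (-85/3)² = 7225/9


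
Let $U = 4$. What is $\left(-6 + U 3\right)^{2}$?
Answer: $36$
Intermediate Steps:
$\left(-6 + U 3\right)^{2} = \left(-6 + 4 \cdot 3\right)^{2} = \left(-6 + 12\right)^{2} = 6^{2} = 36$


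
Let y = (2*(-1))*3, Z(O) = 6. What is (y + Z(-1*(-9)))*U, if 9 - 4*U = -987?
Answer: 0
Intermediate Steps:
U = 249 (U = 9/4 - ¼*(-987) = 9/4 + 987/4 = 249)
y = -6 (y = -2*3 = -6)
(y + Z(-1*(-9)))*U = (-6 + 6)*249 = 0*249 = 0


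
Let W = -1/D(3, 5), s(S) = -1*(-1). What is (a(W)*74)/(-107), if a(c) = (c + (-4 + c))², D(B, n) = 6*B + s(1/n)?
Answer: -450216/38627 ≈ -11.655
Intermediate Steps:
s(S) = 1
D(B, n) = 1 + 6*B (D(B, n) = 6*B + 1 = 1 + 6*B)
W = -1/19 (W = -1/(1 + 6*3) = -1/(1 + 18) = -1/19 ≈ -0.052632)
a(c) = (-4 + 2*c)²
(a(W)*74)/(-107) = ((4*(-2 - 1/19)²)*74)/(-107) = ((4*(-39/19)²)*74)*(-1/107) = ((4*(1521/361))*74)*(-1/107) = ((6084/361)*74)*(-1/107) = (450216/361)*(-1/107) = -450216/38627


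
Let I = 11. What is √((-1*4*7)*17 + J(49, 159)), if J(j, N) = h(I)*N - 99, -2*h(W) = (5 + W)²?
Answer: I*√20927 ≈ 144.66*I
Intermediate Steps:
h(W) = -(5 + W)²/2
J(j, N) = -99 - 128*N (J(j, N) = (-(5 + 11)²/2)*N - 99 = (-½*16²)*N - 99 = (-½*256)*N - 99 = -128*N - 99 = -99 - 128*N)
√((-1*4*7)*17 + J(49, 159)) = √((-1*4*7)*17 + (-99 - 128*159)) = √(-4*7*17 + (-99 - 20352)) = √(-28*17 - 20451) = √(-476 - 20451) = √(-20927) = I*√20927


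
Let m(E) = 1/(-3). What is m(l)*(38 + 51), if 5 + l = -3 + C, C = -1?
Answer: -89/3 ≈ -29.667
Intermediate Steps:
l = -9 (l = -5 + (-3 - 1) = -5 - 4 = -9)
m(E) = -1/3 (m(E) = 1*(-1/3) = -1/3)
m(l)*(38 + 51) = -(38 + 51)/3 = -1/3*89 = -89/3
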